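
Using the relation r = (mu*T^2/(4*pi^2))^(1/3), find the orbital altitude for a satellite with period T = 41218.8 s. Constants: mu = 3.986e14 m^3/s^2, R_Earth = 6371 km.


T = 41218.8 s
r = (mu*T^2/(4*pi^2))^(1/3) = (3.986e14 * 41218.8^2 / (4*pi^2))^(1/3)
r = 2.5790281e+07 m = 25790.2815 km
alt = r - R_E = 25790.2815 - 6371 = 19419.2815 km

19419.2815 km


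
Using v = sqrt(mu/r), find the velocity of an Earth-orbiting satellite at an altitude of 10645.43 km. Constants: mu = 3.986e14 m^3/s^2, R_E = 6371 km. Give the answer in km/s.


r = R_E + alt = 6371.0 + 10645.43 = 17016.4300 km = 1.701643e+07 m
v = sqrt(mu/r) = sqrt(3.986e14 / 1.701643e+07) = 4839.8781 m/s = 4.8399 km/s

4.8399 km/s


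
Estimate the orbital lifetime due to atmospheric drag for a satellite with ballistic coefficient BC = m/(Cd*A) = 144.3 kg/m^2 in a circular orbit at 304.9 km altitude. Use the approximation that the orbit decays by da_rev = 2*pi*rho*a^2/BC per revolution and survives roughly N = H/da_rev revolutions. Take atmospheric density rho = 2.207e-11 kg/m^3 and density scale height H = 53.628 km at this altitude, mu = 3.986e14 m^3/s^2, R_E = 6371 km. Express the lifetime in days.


a = R_E + alt = 6675.9000 km = 6.6759e+06 m
da_rev = 2*pi*rho*a^2/BC = 2*pi*2.207e-11*(6.6759e+06)^2/144.3 = 42.828761 m per revolution
N = H/da_rev = 53628.0000 m / 42.828761 m = 1252.1492 revolutions
P = 2*pi*sqrt(a^3/mu) = 5428.4514 s
lifetime = N*P = 1252.1492 * 5428.4514 = 6.7972312e+06 s = 78.6717 days

78.6717 days


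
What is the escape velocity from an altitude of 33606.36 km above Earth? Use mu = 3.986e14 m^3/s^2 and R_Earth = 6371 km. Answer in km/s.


r = 6371.0 + 33606.36 = 39977.3600 km = 3.997736e+07 m
v_esc = sqrt(2*mu/r) = sqrt(2*3.986e14 / 3.997736e+07)
v_esc = 4465.5668 m/s = 4.4656 km/s

4.4656 km/s


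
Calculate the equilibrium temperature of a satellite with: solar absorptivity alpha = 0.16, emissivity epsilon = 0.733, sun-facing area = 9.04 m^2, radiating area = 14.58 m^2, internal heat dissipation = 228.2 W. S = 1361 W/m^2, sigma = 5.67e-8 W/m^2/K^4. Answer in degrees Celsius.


Numerator = alpha*S*A_sun + Q_int = 0.16*1361*9.04 + 228.2 = 2196.7504 W
Denominator = eps*sigma*A_rad = 0.733*5.67e-8*14.58 = 6.0596084e-07 W/K^4
T^4 = 3.6252349e+09 K^4
T = 245.3771 K = -27.7729 C

-27.7729 degrees Celsius


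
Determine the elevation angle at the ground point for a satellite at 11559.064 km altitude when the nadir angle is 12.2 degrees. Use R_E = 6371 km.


r = R_E + alt = 17930.0640 km
Law of sines in the satellite / Earth-center / ground-point triangle:
  sin(nadir)/R_E = sin(90 + el)/r  =>  cos(el) = (r/R_E)*sin(nadir)
cos(el) = (17930.0640 / 6371.0000) * sin(12.2 deg) = 0.5947366
el = arccos(0.5947366) = 53.5061 deg
(Earth-central angle = 90 - nadir - el = 24.2939 deg)

53.5061 degrees


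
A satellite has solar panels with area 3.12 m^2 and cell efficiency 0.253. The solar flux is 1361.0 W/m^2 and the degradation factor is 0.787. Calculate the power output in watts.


P = area * eta * S * degradation
P = 3.12 * 0.253 * 1361.0 * 0.787
P = 845.4890 W

845.4890 W


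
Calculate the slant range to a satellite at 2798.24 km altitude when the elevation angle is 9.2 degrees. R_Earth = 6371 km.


h = 2798.24 km, el = 9.2 deg
d = -R_E*sin(el) + sqrt((R_E*sin(el))^2 + 2*R_E*h + h^2)
d = -6371.0000*sin(0.1605703) + sqrt((6371.0000*0.1598812)^2 + 2*6371.0000*2798.24 + 2798.24^2)
d = 5653.9432 km

5653.9432 km


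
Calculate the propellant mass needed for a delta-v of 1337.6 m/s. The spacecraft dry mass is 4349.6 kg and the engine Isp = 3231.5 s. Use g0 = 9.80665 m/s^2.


ve = Isp * g0 = 3231.5 * 9.80665 = 31690.189475 m/s
mass ratio = exp(dv/ve) = exp(1337.6/31690.189475) = 1.04311210
m_prop = m_dry * (mr - 1) = 4349.6 * (1.04311210 - 1)
m_prop = 187.5204 kg

187.5204 kg


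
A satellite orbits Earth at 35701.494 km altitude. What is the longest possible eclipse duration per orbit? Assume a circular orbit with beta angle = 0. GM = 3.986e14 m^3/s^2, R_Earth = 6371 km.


r = 42072.4940 km
T = 1431.3879 min
Eclipse fraction = arcsin(R_E/r)/pi = arcsin(6371.0000/42072.4940)/pi
= arcsin(0.1514291)/pi = 0.04838752
Eclipse duration = 0.04838752 * 1431.3879 = 69.2613 min

69.2613 minutes


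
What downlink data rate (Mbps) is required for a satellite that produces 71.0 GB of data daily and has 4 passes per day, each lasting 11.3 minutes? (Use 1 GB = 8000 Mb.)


total contact time = 4 * 11.3 * 60 = 2712.0000 s
data = 71.0 GB = 568000.0000 Mb
rate = 568000.0000 / 2712.0000 = 209.4395 Mbps

209.4395 Mbps


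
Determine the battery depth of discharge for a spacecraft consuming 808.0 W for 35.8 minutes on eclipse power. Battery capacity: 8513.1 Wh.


E_used = P * t / 60 = 808.0 * 35.8 / 60 = 482.1067 Wh
DOD = E_used / E_total * 100 = 482.1067 / 8513.1 * 100
DOD = 5.6631 %

5.6631 %


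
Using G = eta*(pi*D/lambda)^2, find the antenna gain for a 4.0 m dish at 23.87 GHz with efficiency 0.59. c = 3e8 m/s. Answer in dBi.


lambda = c/f = 3e8 / 2.387e+10 = 0.01256808 m
G = eta*(pi*D/lambda)^2 = 0.59*(pi*4.0/0.01256808)^2
G = 589839.7927 (linear)
G = 10*log10(589839.7927) = 57.7073 dBi

57.7073 dBi


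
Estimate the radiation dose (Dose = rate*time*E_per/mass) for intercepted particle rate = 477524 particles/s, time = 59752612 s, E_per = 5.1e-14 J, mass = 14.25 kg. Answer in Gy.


Total energy deposited = rate * time * E_per
  = 477524 * 59752612 * 5.1e-14 = 1.4552 J
Dose = E_total / mass = 1.4552 / 14.25
Dose = 0.1021192 Gy

0.1021 Gy


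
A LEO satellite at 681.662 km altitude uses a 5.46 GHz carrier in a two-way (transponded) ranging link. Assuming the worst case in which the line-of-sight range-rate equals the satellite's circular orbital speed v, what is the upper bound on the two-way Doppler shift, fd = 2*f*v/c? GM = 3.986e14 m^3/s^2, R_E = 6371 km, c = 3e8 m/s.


r = 7.052662e+06 m
v = sqrt(mu/r) = 7517.8233 m/s (worst-case radial velocity)
f = 5.46 GHz = 5.46e+09 Hz
fd = 2*f*v/c = 2*5.46e+09*7517.8233/3.0e+08
fd = 273648.7669 Hz

273648.7669 Hz


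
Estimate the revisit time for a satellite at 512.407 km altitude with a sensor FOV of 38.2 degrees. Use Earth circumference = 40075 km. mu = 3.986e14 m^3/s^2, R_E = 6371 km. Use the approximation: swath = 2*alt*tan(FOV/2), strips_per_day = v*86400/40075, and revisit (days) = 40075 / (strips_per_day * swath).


swath = 2*512.407*tan(0.3333579) = 354.8737 km
v = sqrt(mu/r) = 7609.6893 m/s = 7.6097 km/s
strips/day = v*86400/40075 = 7.6097*86400/40075 = 16.4062
coverage/day = strips * swath = 16.4062 * 354.8737 = 5822.1167 km
revisit = 40075 / 5822.1167 = 6.8832 days

6.8832 days


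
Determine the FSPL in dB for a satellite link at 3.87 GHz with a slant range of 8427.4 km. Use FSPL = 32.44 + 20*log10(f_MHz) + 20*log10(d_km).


f = 3.87 GHz = 3870.0000 MHz
d = 8427.4 km
FSPL = 32.44 + 20*log10(3870.0000) + 20*log10(8427.4)
FSPL = 32.44 + 71.7542 + 78.5139
FSPL = 182.7081 dB

182.7081 dB


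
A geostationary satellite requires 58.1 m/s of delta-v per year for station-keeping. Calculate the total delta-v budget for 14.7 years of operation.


dV = rate * years = 58.1 * 14.7
dV = 854.0700 m/s

854.0700 m/s


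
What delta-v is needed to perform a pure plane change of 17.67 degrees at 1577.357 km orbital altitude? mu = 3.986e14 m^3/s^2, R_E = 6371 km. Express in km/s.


r = 7948.3570 km = 7.948357e+06 m
V = sqrt(mu/r) = 7081.5767 m/s
di = 17.67 deg = 0.3083997 rad
dV = 2*V*sin(di/2) = 2*7081.5767*sin(0.1541998)
dV = 2175.3114 m/s = 2.1753 km/s

2.1753 km/s


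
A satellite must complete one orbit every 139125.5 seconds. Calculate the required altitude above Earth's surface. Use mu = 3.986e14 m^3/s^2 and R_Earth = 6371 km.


T = 139125.5 s
r = (mu*T^2/(4*pi^2))^(1/3) = (3.986e14 * 139125.5^2 / (4*pi^2))^(1/3)
r = 5.8031484e+07 m = 58031.4842 km
alt = r - R_E = 58031.4842 - 6371 = 51660.4842 km

51660.4842 km


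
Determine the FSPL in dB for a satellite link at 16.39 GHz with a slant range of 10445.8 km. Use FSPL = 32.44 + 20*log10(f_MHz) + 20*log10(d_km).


f = 16.39 GHz = 16390.0000 MHz
d = 10445.8 km
FSPL = 32.44 + 20*log10(16390.0000) + 20*log10(10445.8)
FSPL = 32.44 + 84.2916 + 80.3788
FSPL = 197.1104 dB

197.1104 dB


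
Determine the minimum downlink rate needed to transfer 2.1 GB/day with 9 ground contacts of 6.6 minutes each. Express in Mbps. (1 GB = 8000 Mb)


total contact time = 9 * 6.6 * 60 = 3564.0000 s
data = 2.1 GB = 16800.0000 Mb
rate = 16800.0000 / 3564.0000 = 4.7138 Mbps

4.7138 Mbps


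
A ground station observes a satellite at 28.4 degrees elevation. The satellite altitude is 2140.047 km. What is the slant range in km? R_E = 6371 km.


h = 2140.047 km, el = 28.4 deg
d = -R_E*sin(el) + sqrt((R_E*sin(el))^2 + 2*R_E*h + h^2)
d = -6371.0000*sin(0.4956735) + sqrt((6371.0000*0.4756242)^2 + 2*6371.0000*2140.047 + 2140.047^2)
d = 3375.2961 km

3375.2961 km


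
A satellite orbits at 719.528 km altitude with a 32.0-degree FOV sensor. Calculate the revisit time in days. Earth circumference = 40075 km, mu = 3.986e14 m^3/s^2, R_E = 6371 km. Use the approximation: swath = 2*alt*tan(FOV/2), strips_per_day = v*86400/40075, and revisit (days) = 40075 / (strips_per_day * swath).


swath = 2*719.528*tan(0.2792527) = 412.6427 km
v = sqrt(mu/r) = 7497.7224 m/s = 7.4977 km/s
strips/day = v*86400/40075 = 7.4977*86400/40075 = 16.1648
coverage/day = strips * swath = 16.1648 * 412.6427 = 6670.2744 km
revisit = 40075 / 6670.2744 = 6.0080 days

6.0080 days


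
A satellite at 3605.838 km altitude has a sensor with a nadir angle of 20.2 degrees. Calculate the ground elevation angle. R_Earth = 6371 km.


r = R_E + alt = 9976.8380 km
Law of sines in the satellite / Earth-center / ground-point triangle:
  sin(nadir)/R_E = sin(90 + el)/r  =>  cos(el) = (r/R_E)*sin(nadir)
cos(el) = (9976.8380 / 6371.0000) * sin(20.2 deg) = 0.540729
el = arccos(0.540729) = 57.2667 deg
(Earth-central angle = 90 - nadir - el = 12.5333 deg)

57.2667 degrees


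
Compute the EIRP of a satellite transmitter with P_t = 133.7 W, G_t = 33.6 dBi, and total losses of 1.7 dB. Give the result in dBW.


Pt = 133.7 W = 21.2613 dBW
EIRP = Pt_dBW + Gt - losses = 21.2613 + 33.6 - 1.7 = 53.1613 dBW

53.1613 dBW


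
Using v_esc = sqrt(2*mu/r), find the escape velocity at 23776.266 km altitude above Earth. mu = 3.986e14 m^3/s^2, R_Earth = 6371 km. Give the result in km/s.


r = 6371.0 + 23776.266 = 30147.2660 km = 3.0147266e+07 m
v_esc = sqrt(2*mu/r) = sqrt(2*3.986e14 / 3.0147266e+07)
v_esc = 5142.3269 m/s = 5.1423 km/s

5.1423 km/s


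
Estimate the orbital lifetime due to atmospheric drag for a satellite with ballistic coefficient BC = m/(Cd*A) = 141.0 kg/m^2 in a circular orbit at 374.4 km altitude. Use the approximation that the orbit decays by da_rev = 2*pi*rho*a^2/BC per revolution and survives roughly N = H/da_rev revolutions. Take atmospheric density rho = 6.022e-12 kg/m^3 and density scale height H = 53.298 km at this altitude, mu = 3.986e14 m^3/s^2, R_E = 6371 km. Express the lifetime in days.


a = R_E + alt = 6745.4000 km = 6.7454e+06 m
da_rev = 2*pi*rho*a^2/BC = 2*pi*6.022e-12*(6.7454e+06)^2/141.0 = 12.210035 m per revolution
N = H/da_rev = 53298.0000 m / 12.210035 m = 4365.0979 revolutions
P = 2*pi*sqrt(a^3/mu) = 5513.4417 s
lifetime = N*P = 4365.0979 * 5513.4417 = 2.4066713e+07 s = 278.5499 days

278.5499 days


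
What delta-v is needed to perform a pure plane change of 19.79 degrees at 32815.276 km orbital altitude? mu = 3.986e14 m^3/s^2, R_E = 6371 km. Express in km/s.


r = 39186.2760 km = 3.9186276e+07 m
V = sqrt(mu/r) = 3189.3461 m/s
di = 19.79 deg = 0.3454007 rad
dV = 2*V*sin(di/2) = 2*3189.3461*sin(0.1727003)
dV = 1096.1345 m/s = 1.0961 km/s

1.0961 km/s


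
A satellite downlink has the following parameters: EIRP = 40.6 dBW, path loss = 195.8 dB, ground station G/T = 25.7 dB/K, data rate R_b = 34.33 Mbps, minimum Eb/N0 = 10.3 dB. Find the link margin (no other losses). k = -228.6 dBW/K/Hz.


C/N0 = EIRP - FSPL + G/T - k = 40.6 - 195.8 + 25.7 - (-228.6)
C/N0 = 99.1000 dB-Hz
R_b = 34.33 Mbps = 3.433e+07 bps -> 10*log10(R_b) = 75.3567 dB-Hz
Eb/N0 = C/N0 - 10*log10(R_b) = 99.1000 - 75.3567 = 23.7433 dB
Margin = Eb/N0 - Eb/N0_req = 23.7433 - 10.3 = 13.4433 dB (link closes)

13.4433 dB


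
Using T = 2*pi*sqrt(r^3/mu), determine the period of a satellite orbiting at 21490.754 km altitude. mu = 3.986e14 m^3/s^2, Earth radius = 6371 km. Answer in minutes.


r = 27861.7540 km = 2.7861754e+07 m
T = 2*pi*sqrt(r^3/mu) = 2*pi*sqrt(2.1628448e+22 / 3.986e14)
T = 46283.2557 s = 771.3876 min

771.3876 minutes


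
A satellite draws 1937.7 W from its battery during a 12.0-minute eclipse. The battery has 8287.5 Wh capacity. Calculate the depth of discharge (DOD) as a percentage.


E_used = P * t / 60 = 1937.7 * 12.0 / 60 = 387.5400 Wh
DOD = E_used / E_total * 100 = 387.5400 / 8287.5 * 100
DOD = 4.6762 %

4.6762 %


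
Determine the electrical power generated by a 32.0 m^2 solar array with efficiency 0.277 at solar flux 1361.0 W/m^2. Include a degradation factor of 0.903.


P = area * eta * S * degradation
P = 32.0 * 0.277 * 1361.0 * 0.903
P = 10893.7053 W

10893.7053 W


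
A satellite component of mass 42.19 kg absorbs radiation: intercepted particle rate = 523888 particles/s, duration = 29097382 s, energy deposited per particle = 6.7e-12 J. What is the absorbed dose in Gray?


Total energy deposited = rate * time * E_per
  = 523888 * 29097382 * 6.7e-12 = 102.1333 J
Dose = E_total / mass = 102.1333 / 42.19
Dose = 2.4208 Gy

2.4208 Gy


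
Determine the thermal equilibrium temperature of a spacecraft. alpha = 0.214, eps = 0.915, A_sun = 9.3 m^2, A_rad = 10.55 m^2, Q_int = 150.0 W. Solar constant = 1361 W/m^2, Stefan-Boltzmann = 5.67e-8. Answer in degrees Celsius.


Numerator = alpha*S*A_sun + Q_int = 0.214*1361*9.3 + 150.0 = 2858.6622 W
Denominator = eps*sigma*A_rad = 0.915*5.67e-8*10.55 = 5.4733927e-07 W/K^4
T^4 = 5.222834e+09 K^4
T = 268.8293 K = -4.3207 C

-4.3207 degrees Celsius


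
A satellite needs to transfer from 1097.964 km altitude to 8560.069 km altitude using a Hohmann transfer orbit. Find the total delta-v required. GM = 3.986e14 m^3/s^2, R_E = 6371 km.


r1 = 7468.9640 km = 7.468964e+06 m
r2 = 14931.0690 km = 1.4931069e+07 m
dv1 = sqrt(mu/r1)*(sqrt(2*r2/(r1+r2)) - 1) = 1129.4891 m/s
dv2 = sqrt(mu/r2)*(1 - sqrt(2*r1/(r1+r2))) = 947.4830 m/s
total dv = |dv1| + |dv2| = 1129.4891 + 947.4830 = 2076.9721 m/s = 2.0770 km/s

2.0770 km/s


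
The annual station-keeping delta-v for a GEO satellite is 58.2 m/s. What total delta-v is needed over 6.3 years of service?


dV = rate * years = 58.2 * 6.3
dV = 366.6600 m/s

366.6600 m/s


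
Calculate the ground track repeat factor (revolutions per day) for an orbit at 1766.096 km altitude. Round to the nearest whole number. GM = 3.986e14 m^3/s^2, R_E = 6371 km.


r = 8.137096e+06 m
T = 2*pi*sqrt(r^3/mu) = 7304.9186 s = 121.7486 min
revs/day = 1440 / 121.7486 = 11.8276
Rounded: 12 revolutions per day

12 revolutions per day


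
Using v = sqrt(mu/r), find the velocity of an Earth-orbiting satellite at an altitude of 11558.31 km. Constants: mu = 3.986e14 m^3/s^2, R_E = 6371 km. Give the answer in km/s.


r = R_E + alt = 6371.0 + 11558.31 = 17929.3100 km = 1.792931e+07 m
v = sqrt(mu/r) = sqrt(3.986e14 / 1.792931e+07) = 4715.0560 m/s = 4.7151 km/s

4.7151 km/s


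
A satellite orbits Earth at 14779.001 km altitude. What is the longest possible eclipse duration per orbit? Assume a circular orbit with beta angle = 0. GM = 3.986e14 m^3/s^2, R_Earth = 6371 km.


r = 21150.0010 km
T = 510.1825 min
Eclipse fraction = arcsin(R_E/r)/pi = arcsin(6371.0000/21150.0010)/pi
= arcsin(0.3012293)/pi = 0.09739696
Eclipse duration = 0.09739696 * 510.1825 = 49.6902 min

49.6902 minutes


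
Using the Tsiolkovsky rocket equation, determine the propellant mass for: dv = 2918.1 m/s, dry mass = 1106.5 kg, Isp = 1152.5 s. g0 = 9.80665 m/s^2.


ve = Isp * g0 = 1152.5 * 9.80665 = 11302.164125 m/s
mass ratio = exp(dv/ve) = exp(2918.1/11302.164125) = 1.29458411
m_prop = m_dry * (mr - 1) = 1106.5 * (1.29458411 - 1)
m_prop = 325.9573 kg

325.9573 kg


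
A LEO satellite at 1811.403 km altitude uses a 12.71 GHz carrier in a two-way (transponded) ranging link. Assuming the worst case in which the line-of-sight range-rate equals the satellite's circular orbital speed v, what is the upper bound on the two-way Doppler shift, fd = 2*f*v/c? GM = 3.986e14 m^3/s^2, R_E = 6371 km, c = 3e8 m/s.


r = 8.182403e+06 m
v = sqrt(mu/r) = 6979.5627 m/s (worst-case radial velocity)
f = 12.71 GHz = 1.271e+10 Hz
fd = 2*f*v/c = 2*1.271e+10*6979.5627/3.0e+08
fd = 591401.6146 Hz

591401.6146 Hz


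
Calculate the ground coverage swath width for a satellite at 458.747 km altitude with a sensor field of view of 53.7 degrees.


FOV = 53.7 deg = 0.9372418 rad
swath = 2 * alt * tan(FOV/2) = 2 * 458.747 * tan(0.4686209)
swath = 2 * 458.747 * 0.5062322
swath = 464.4650 km

464.4650 km


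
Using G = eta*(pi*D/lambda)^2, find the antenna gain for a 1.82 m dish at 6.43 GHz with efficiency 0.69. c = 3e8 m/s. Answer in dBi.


lambda = c/f = 3e8 / 6.43e+09 = 0.0466563 m
G = eta*(pi*D/lambda)^2 = 0.69*(pi*1.82/0.0466563)^2
G = 10362.6552 (linear)
G = 10*log10(10362.6552) = 40.1547 dBi

40.1547 dBi


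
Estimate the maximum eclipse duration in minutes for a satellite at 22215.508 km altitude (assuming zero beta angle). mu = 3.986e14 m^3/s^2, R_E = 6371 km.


r = 28586.5080 km
T = 801.6811 min
Eclipse fraction = arcsin(R_E/r)/pi = arcsin(6371.0000/28586.5080)/pi
= arcsin(0.2228674)/pi = 0.07154169
Eclipse duration = 0.07154169 * 801.6811 = 57.3536 min

57.3536 minutes


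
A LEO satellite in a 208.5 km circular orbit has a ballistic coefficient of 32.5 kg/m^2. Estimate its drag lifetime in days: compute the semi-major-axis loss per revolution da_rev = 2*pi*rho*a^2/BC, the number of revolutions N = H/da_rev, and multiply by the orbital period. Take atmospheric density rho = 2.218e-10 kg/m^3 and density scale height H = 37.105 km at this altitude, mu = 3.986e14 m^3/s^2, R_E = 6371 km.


a = R_E + alt = 6579.5000 km = 6.5795e+06 m
da_rev = 2*pi*rho*a^2/BC = 2*pi*2.218e-10*(6.5795e+06)^2/32.5 = 1856.281480 m per revolution
N = H/da_rev = 37105.0000 m / 1856.281480 m = 19.9889 revolutions
P = 2*pi*sqrt(a^3/mu) = 5311.2966 s
lifetime = N*P = 19.9889 * 5311.2966 = 106166.9063 s = 1.2288 days

1.2288 days


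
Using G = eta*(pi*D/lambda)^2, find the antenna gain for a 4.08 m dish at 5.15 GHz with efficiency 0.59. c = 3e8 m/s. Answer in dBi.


lambda = c/f = 3e8 / 5.15e+09 = 0.05825243 m
G = eta*(pi*D/lambda)^2 = 0.59*(pi*4.08/0.05825243)^2
G = 28565.6448 (linear)
G = 10*log10(28565.6448) = 44.5584 dBi

44.5584 dBi


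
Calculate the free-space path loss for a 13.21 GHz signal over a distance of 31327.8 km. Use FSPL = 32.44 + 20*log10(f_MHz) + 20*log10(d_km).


f = 13.21 GHz = 13210.0000 MHz
d = 31327.8 km
FSPL = 32.44 + 20*log10(13210.0000) + 20*log10(31327.8)
FSPL = 32.44 + 82.4181 + 89.9186
FSPL = 204.7767 dB

204.7767 dB


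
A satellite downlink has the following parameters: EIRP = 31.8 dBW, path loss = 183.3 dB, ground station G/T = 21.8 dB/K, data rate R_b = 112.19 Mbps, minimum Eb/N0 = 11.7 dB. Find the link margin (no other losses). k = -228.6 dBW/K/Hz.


C/N0 = EIRP - FSPL + G/T - k = 31.8 - 183.3 + 21.8 - (-228.6)
C/N0 = 98.9000 dB-Hz
R_b = 112.19 Mbps = 1.1219e+08 bps -> 10*log10(R_b) = 80.4995 dB-Hz
Eb/N0 = C/N0 - 10*log10(R_b) = 98.9000 - 80.4995 = 18.4005 dB
Margin = Eb/N0 - Eb/N0_req = 18.4005 - 11.7 = 6.7005 dB (link closes)

6.7005 dB


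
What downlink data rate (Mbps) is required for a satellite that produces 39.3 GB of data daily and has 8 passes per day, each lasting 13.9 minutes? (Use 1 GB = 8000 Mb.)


total contact time = 8 * 13.9 * 60 = 6672.0000 s
data = 39.3 GB = 314400.0000 Mb
rate = 314400.0000 / 6672.0000 = 47.1223 Mbps

47.1223 Mbps


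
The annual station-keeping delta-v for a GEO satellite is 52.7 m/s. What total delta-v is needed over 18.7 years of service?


dV = rate * years = 52.7 * 18.7
dV = 985.4900 m/s

985.4900 m/s


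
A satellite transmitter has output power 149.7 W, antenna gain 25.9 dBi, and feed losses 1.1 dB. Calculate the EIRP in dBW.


Pt = 149.7 W = 21.7522 dBW
EIRP = Pt_dBW + Gt - losses = 21.7522 + 25.9 - 1.1 = 46.5522 dBW

46.5522 dBW


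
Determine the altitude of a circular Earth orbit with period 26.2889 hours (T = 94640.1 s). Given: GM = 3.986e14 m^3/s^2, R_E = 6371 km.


T = 94640.1 s
r = (mu*T^2/(4*pi^2))^(1/3) = (3.986e14 * 94640.1^2 / (4*pi^2))^(1/3)
r = 4.4885835e+07 m = 44885.8354 km
alt = r - R_E = 44885.8354 - 6371 = 38514.8354 km

38514.8354 km


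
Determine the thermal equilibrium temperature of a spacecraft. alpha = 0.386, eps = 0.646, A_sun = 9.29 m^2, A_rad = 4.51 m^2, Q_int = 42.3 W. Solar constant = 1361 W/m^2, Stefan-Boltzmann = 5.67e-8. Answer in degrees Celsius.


Numerator = alpha*S*A_sun + Q_int = 0.386*1361*9.29 + 42.3 = 4922.7643 W
Denominator = eps*sigma*A_rad = 0.646*5.67e-8*4.51 = 1.6519318e-07 W/K^4
T^4 = 2.9800046e+10 K^4
T = 415.4839 K = 142.3339 C

142.3339 degrees Celsius


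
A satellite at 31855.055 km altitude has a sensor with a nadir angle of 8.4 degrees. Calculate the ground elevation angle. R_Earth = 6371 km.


r = R_E + alt = 38226.0550 km
Law of sines in the satellite / Earth-center / ground-point triangle:
  sin(nadir)/R_E = sin(90 + el)/r  =>  cos(el) = (r/R_E)*sin(nadir)
cos(el) = (38226.0550 / 6371.0000) * sin(8.4 deg) = 0.8764994
el = arccos(0.8764994) = 28.7771 deg
(Earth-central angle = 90 - nadir - el = 52.8229 deg)

28.7771 degrees


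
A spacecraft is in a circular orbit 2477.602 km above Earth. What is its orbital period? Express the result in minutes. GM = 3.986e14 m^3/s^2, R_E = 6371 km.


r = 8848.6020 km = 8.848602e+06 m
T = 2*pi*sqrt(r^3/mu) = 2*pi*sqrt(6.9282569e+20 / 3.986e14)
T = 8283.6781 s = 138.0613 min

138.0613 minutes


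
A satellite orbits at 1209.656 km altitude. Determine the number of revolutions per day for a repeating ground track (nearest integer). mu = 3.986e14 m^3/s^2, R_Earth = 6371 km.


r = 7.580656e+06 m
T = 2*pi*sqrt(r^3/mu) = 6568.5787 s = 109.4763 min
revs/day = 1440 / 109.4763 = 13.1535
Rounded: 13 revolutions per day

13 revolutions per day


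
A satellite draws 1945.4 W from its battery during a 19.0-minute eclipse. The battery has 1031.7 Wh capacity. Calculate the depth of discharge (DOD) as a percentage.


E_used = P * t / 60 = 1945.4 * 19.0 / 60 = 616.0433 Wh
DOD = E_used / E_total * 100 = 616.0433 / 1031.7 * 100
DOD = 59.7115 %

59.7115 %


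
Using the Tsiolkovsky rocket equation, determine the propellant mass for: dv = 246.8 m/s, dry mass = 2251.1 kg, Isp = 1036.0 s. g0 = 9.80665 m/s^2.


ve = Isp * g0 = 1036.0 * 9.80665 = 10159.689400 m/s
mass ratio = exp(dv/ve) = exp(246.8/10159.689400) = 1.02458954
m_prop = m_dry * (mr - 1) = 2251.1 * (1.02458954 - 1)
m_prop = 55.3535 kg

55.3535 kg


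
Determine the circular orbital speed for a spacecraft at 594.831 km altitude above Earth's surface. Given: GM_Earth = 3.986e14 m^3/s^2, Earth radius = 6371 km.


r = R_E + alt = 6371.0 + 594.831 = 6965.8310 km = 6.965831e+06 m
v = sqrt(mu/r) = sqrt(3.986e14 / 6.965831e+06) = 7564.5340 m/s = 7.5645 km/s

7.5645 km/s


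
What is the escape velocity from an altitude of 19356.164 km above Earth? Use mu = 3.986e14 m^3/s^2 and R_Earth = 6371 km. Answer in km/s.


r = 6371.0 + 19356.164 = 25727.1640 km = 2.5727164e+07 m
v_esc = sqrt(2*mu/r) = sqrt(2*3.986e14 / 2.5727164e+07)
v_esc = 5566.5702 m/s = 5.5666 km/s

5.5666 km/s


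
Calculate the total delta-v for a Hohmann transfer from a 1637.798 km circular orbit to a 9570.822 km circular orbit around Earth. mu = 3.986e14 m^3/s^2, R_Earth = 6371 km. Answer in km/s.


r1 = 8008.7980 km = 8.008798e+06 m
r2 = 15941.8220 km = 1.5941822e+07 m
dv1 = sqrt(mu/r1)*(sqrt(2*r2/(r1+r2)) - 1) = 1084.9363 m/s
dv2 = sqrt(mu/r2)*(1 - sqrt(2*r1/(r1+r2))) = 911.1264 m/s
total dv = |dv1| + |dv2| = 1084.9363 + 911.1264 = 1996.0628 m/s = 1.9961 km/s

1.9961 km/s


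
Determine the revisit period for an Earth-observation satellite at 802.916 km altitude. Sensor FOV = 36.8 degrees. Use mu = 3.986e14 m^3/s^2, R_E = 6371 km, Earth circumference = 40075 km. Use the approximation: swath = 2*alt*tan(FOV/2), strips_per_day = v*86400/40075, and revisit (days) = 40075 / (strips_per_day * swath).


swath = 2*802.916*tan(0.3211406) = 534.1892 km
v = sqrt(mu/r) = 7454.0191 m/s = 7.4540 km/s
strips/day = v*86400/40075 = 7.4540*86400/40075 = 16.0705
coverage/day = strips * swath = 16.0705 * 534.1892 = 8584.7139 km
revisit = 40075 / 8584.7139 = 4.6682 days

4.6682 days


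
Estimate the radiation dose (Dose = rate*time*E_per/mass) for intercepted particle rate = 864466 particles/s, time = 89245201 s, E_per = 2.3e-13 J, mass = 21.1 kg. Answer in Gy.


Total energy deposited = rate * time * E_per
  = 864466 * 89245201 * 2.3e-13 = 17.7444 J
Dose = E_total / mass = 17.7444 / 21.1
Dose = 0.8409655 Gy

0.8410 Gy


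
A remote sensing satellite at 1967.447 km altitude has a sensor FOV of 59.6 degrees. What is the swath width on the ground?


FOV = 59.6 deg = 1.0402 rad
swath = 2 * alt * tan(FOV/2) = 2 * 1967.447 * tan(0.5201081)
swath = 2 * 1967.447 * 0.5727054
swath = 2253.5350 km

2253.5350 km


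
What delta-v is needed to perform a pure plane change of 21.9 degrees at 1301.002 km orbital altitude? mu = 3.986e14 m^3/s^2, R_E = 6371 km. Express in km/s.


r = 7672.0020 km = 7.672002e+06 m
V = sqrt(mu/r) = 7207.9920 m/s
di = 21.9 deg = 0.3822271 rad
dV = 2*V*sin(di/2) = 2*7207.9920*sin(0.1911136)
dV = 2738.3492 m/s = 2.7383 km/s

2.7383 km/s


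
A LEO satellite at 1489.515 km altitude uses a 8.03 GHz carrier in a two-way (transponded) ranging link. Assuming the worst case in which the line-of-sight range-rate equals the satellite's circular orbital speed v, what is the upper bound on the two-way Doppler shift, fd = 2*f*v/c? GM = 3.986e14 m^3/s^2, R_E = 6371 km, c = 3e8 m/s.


r = 7.860515e+06 m
v = sqrt(mu/r) = 7121.0354 m/s (worst-case radial velocity)
f = 8.03 GHz = 8.03e+09 Hz
fd = 2*f*v/c = 2*8.03e+09*7121.0354/3.0e+08
fd = 381212.7635 Hz

381212.7635 Hz


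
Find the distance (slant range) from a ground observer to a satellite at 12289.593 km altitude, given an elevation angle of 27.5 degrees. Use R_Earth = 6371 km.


h = 12289.593 km, el = 27.5 deg
d = -R_E*sin(el) + sqrt((R_E*sin(el))^2 + 2*R_E*h + h^2)
d = -6371.0000*sin(0.4799655) + sqrt((6371.0000*0.4617486)^2 + 2*6371.0000*12289.593 + 12289.593^2)
d = 14842.5264 km

14842.5264 km


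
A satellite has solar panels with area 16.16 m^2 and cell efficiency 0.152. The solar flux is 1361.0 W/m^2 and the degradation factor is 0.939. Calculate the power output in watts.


P = area * eta * S * degradation
P = 16.16 * 0.152 * 1361.0 * 0.939
P = 3139.1254 W

3139.1254 W


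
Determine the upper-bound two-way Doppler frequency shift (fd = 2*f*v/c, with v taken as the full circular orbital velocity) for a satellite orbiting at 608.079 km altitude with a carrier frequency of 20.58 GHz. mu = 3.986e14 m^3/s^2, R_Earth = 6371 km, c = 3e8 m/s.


r = 6.979079e+06 m
v = sqrt(mu/r) = 7557.3509 m/s (worst-case radial velocity)
f = 20.58 GHz = 2.058e+10 Hz
fd = 2*f*v/c = 2*2.058e+10*7557.3509/3.0e+08
fd = 1.0368685e+06 Hz

1.0369e+06 Hz


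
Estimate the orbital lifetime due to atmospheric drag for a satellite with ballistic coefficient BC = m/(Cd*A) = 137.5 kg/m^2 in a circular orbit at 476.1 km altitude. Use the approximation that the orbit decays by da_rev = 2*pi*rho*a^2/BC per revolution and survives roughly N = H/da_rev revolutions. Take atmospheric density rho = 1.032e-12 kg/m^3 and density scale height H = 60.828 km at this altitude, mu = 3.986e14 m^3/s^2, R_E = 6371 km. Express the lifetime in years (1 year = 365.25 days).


a = R_E + alt = 6847.1000 km = 6.8471e+06 m
da_rev = 2*pi*rho*a^2/BC = 2*pi*1.032e-12*(6.8471e+06)^2/137.5 = 2.210906 m per revolution
N = H/da_rev = 60828.0000 m / 2.210906 m = 27512.7073 revolutions
P = 2*pi*sqrt(a^3/mu) = 5638.5992 s
lifetime = N*P = 27512.7073 * 5638.5992 = 1.5513313e+08 s = 1795.5223 days
years = 1795.5223 / 365.25 = 4.9159 years

4.9159 years


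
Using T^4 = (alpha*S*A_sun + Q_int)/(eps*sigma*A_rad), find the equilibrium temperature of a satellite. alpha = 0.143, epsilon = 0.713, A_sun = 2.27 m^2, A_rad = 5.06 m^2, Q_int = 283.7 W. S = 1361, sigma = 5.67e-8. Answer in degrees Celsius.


Numerator = alpha*S*A_sun + Q_int = 0.143*1361*2.27 + 283.7 = 725.4942 W
Denominator = eps*sigma*A_rad = 0.713*5.67e-8*5.06 = 2.0456113e-07 W/K^4
T^4 = 3.5465889e+09 K^4
T = 244.0353 K = -29.1147 C

-29.1147 degrees Celsius


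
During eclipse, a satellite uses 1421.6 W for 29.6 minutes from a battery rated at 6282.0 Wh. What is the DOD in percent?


E_used = P * t / 60 = 1421.6 * 29.6 / 60 = 701.3227 Wh
DOD = E_used / E_total * 100 = 701.3227 / 6282.0 * 100
DOD = 11.1640 %

11.1640 %


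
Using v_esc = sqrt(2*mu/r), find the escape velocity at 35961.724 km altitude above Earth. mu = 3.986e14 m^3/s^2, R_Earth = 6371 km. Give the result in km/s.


r = 6371.0 + 35961.724 = 42332.7240 km = 4.2332724e+07 m
v_esc = sqrt(2*mu/r) = sqrt(2*3.986e14 / 4.2332724e+07)
v_esc = 4339.5584 m/s = 4.3396 km/s

4.3396 km/s


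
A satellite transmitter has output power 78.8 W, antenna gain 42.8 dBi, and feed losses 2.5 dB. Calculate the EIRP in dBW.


Pt = 78.8 W = 18.9653 dBW
EIRP = Pt_dBW + Gt - losses = 18.9653 + 42.8 - 2.5 = 59.2653 dBW

59.2653 dBW


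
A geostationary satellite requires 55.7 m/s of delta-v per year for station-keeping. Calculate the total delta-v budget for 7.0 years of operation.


dV = rate * years = 55.7 * 7.0
dV = 389.9000 m/s

389.9000 m/s


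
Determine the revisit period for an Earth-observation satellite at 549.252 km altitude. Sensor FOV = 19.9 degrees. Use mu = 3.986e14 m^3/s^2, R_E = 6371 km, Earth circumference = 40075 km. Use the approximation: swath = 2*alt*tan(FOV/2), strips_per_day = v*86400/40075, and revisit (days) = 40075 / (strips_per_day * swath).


swath = 2*549.252*tan(0.1736603) = 192.7076 km
v = sqrt(mu/r) = 7589.4044 m/s = 7.5894 km/s
strips/day = v*86400/40075 = 7.5894*86400/40075 = 16.3624
coverage/day = strips * swath = 16.3624 * 192.7076 = 3153.1656 km
revisit = 40075 / 3153.1656 = 12.7094 days

12.7094 days


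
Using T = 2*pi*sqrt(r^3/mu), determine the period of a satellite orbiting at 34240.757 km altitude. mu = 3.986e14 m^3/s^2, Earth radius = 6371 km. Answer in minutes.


r = 40611.7570 km = 4.0611757e+07 m
T = 2*pi*sqrt(r^3/mu) = 2*pi*sqrt(6.6981572e+22 / 3.986e14)
T = 81449.5876 s = 1357.4931 min

1357.4931 minutes


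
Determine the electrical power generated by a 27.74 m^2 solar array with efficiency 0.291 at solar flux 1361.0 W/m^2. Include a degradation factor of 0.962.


P = area * eta * S * degradation
P = 27.74 * 0.291 * 1361.0 * 0.962
P = 10568.9695 W

10568.9695 W


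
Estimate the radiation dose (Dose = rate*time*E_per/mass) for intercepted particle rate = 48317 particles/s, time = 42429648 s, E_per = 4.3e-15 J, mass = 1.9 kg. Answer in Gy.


Total energy deposited = rate * time * E_per
  = 48317 * 42429648 * 4.3e-15 = 0.008815315 J
Dose = E_total / mass = 0.008815315 / 1.9
Dose = 0.00463964 Gy

0.0046 Gy


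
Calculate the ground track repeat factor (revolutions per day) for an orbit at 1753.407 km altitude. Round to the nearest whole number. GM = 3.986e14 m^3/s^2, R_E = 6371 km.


r = 8.124407e+06 m
T = 2*pi*sqrt(r^3/mu) = 7287.8383 s = 121.4640 min
revs/day = 1440 / 121.4640 = 11.8554
Rounded: 12 revolutions per day

12 revolutions per day


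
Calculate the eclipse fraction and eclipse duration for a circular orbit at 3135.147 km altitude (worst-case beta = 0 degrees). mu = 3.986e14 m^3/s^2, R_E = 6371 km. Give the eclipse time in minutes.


r = 9506.1470 km
T = 153.7329 min
Eclipse fraction = arcsin(R_E/r)/pi = arcsin(6371.0000/9506.1470)/pi
= arcsin(0.6701979)/pi = 0.2337908
Eclipse duration = 0.2337908 * 153.7329 = 35.9413 min

35.9413 minutes


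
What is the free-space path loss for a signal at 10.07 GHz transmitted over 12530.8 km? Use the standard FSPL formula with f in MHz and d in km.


f = 10.07 GHz = 10070.0000 MHz
d = 12530.8 km
FSPL = 32.44 + 20*log10(10070.0000) + 20*log10(12530.8)
FSPL = 32.44 + 80.0606 + 81.9596
FSPL = 194.4602 dB

194.4602 dB


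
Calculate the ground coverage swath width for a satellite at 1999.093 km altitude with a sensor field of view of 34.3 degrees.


FOV = 34.3 deg = 0.5986479 rad
swath = 2 * alt * tan(FOV/2) = 2 * 1999.093 * tan(0.299324)
swath = 2 * 1999.093 * 0.3085957
swath = 1233.8229 km

1233.8229 km


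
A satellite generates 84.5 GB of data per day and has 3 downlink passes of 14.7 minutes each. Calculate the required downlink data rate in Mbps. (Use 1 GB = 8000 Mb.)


total contact time = 3 * 14.7 * 60 = 2646.0000 s
data = 84.5 GB = 676000.0000 Mb
rate = 676000.0000 / 2646.0000 = 255.4800 Mbps

255.4800 Mbps


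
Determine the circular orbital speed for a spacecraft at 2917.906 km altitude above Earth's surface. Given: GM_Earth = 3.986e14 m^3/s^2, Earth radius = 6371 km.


r = R_E + alt = 6371.0 + 2917.906 = 9288.9060 km = 9.288906e+06 m
v = sqrt(mu/r) = sqrt(3.986e14 / 9.288906e+06) = 6550.6797 m/s = 6.5507 km/s

6.5507 km/s


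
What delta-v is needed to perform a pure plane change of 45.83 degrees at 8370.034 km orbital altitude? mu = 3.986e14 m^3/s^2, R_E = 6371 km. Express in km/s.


r = 14741.0340 km = 1.4741034e+07 m
V = sqrt(mu/r) = 5200.0159 m/s
di = 45.83 deg = 0.7998844 rad
dV = 2*V*sin(di/2) = 2*5200.0159*sin(0.3999422)
dV = 4049.4095 m/s = 4.0494 km/s

4.0494 km/s


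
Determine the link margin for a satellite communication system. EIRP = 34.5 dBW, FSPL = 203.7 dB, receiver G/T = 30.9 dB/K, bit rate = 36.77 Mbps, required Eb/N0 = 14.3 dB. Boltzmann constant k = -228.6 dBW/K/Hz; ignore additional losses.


C/N0 = EIRP - FSPL + G/T - k = 34.5 - 203.7 + 30.9 - (-228.6)
C/N0 = 90.3000 dB-Hz
R_b = 36.77 Mbps = 3.677e+07 bps -> 10*log10(R_b) = 75.6549 dB-Hz
Eb/N0 = C/N0 - 10*log10(R_b) = 90.3000 - 75.6549 = 14.6451 dB
Margin = Eb/N0 - Eb/N0_req = 14.6451 - 14.3 = 0.3450637 dB (link closes)

0.3451 dB


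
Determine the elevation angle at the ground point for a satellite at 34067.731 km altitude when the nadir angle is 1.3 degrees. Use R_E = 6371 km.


r = R_E + alt = 40438.7310 km
Law of sines in the satellite / Earth-center / ground-point triangle:
  sin(nadir)/R_E = sin(90 + el)/r  =>  cos(el) = (r/R_E)*sin(nadir)
cos(el) = (40438.7310 / 6371.0000) * sin(1.3 deg) = 0.1440036
el = arccos(0.1440036) = 81.7204 deg
(Earth-central angle = 90 - nadir - el = 6.9796 deg)

81.7204 degrees


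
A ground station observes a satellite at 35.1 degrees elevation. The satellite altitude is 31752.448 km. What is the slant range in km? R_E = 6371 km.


h = 31752.448 km, el = 35.1 deg
d = -R_E*sin(el) + sqrt((R_E*sin(el))^2 + 2*R_E*h + h^2)
d = -6371.0000*sin(0.6126106) + sqrt((6371.0000*0.5750053)^2 + 2*6371.0000*31752.448 + 31752.448^2)
d = 34102.0734 km

34102.0734 km


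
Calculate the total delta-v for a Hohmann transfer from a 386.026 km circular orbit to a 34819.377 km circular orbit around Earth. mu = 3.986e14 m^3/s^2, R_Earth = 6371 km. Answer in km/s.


r1 = 6757.0260 km = 6.757026e+06 m
r2 = 41190.3770 km = 4.1190377e+07 m
dv1 = sqrt(mu/r1)*(sqrt(2*r2/(r1+r2)) - 1) = 2386.9656 m/s
dv2 = sqrt(mu/r2)*(1 - sqrt(2*r1/(r1+r2))) = 1459.2812 m/s
total dv = |dv1| + |dv2| = 2386.9656 + 1459.2812 = 3846.2468 m/s = 3.8462 km/s

3.8462 km/s


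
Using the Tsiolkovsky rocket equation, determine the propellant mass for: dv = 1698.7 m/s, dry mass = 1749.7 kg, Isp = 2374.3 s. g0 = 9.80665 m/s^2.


ve = Isp * g0 = 2374.3 * 9.80665 = 23283.929095 m/s
mass ratio = exp(dv/ve) = exp(1698.7/23283.929095) = 1.07568310
m_prop = m_dry * (mr - 1) = 1749.7 * (1.07568310 - 1)
m_prop = 132.4227 kg

132.4227 kg


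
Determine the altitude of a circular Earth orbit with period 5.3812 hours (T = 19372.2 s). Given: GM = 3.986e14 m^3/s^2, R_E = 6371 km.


T = 19372.2 s
r = (mu*T^2/(4*pi^2))^(1/3) = (3.986e14 * 19372.2^2 / (4*pi^2))^(1/3)
r = 1.5589965e+07 m = 15589.9653 km
alt = r - R_E = 15589.9653 - 6371 = 9218.9653 km

9218.9653 km


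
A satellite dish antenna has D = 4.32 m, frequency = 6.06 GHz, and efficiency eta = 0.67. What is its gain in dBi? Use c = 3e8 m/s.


lambda = c/f = 3e8 / 6.06e+09 = 0.04950495 m
G = eta*(pi*D/lambda)^2 = 0.67*(pi*4.32/0.04950495)^2
G = 50355.2528 (linear)
G = 10*log10(50355.2528) = 47.0204 dBi

47.0204 dBi


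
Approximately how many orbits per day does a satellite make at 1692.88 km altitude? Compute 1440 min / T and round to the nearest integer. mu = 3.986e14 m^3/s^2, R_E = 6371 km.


r = 8.06388e+06 m
T = 2*pi*sqrt(r^3/mu) = 7206.5484 s = 120.1091 min
revs/day = 1440 / 120.1091 = 11.9891
Rounded: 12 revolutions per day

12 revolutions per day


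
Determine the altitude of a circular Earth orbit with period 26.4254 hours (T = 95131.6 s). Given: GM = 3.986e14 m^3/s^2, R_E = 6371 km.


T = 95131.6 s
r = (mu*T^2/(4*pi^2))^(1/3) = (3.986e14 * 95131.6^2 / (4*pi^2))^(1/3)
r = 4.5041107e+07 m = 45041.1067 km
alt = r - R_E = 45041.1067 - 6371 = 38670.1067 km

38670.1067 km


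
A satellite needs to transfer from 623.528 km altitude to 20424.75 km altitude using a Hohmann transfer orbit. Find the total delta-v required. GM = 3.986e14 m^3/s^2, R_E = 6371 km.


r1 = 6994.5280 km = 6.994528e+06 m
r2 = 26795.7500 km = 2.679575e+07 m
dv1 = sqrt(mu/r1)*(sqrt(2*r2/(r1+r2)) - 1) = 1957.9564 m/s
dv2 = sqrt(mu/r2)*(1 - sqrt(2*r1/(r1+r2))) = 1375.2634 m/s
total dv = |dv1| + |dv2| = 1957.9564 + 1375.2634 = 3333.2198 m/s = 3.3332 km/s

3.3332 km/s


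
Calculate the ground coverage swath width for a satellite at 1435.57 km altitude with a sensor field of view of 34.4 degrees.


FOV = 34.4 deg = 0.6003933 rad
swath = 2 * alt * tan(FOV/2) = 2 * 1435.57 * tan(0.3001966)
swath = 2 * 1435.57 * 0.3095517
swath = 888.7663 km

888.7663 km


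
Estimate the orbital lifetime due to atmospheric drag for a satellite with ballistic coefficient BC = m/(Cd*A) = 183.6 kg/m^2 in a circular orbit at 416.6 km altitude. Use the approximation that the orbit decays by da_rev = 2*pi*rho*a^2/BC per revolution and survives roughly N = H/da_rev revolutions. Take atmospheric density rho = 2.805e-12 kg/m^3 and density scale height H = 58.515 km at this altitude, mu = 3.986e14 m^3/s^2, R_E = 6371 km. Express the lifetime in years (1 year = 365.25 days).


a = R_E + alt = 6787.6000 km = 6.7876e+06 m
da_rev = 2*pi*rho*a^2/BC = 2*pi*2.805e-12*(6.7876e+06)^2/183.6 = 4.422548 m per revolution
N = H/da_rev = 58515.0000 m / 4.422548 m = 13231.0610 revolutions
P = 2*pi*sqrt(a^3/mu) = 5565.2616 s
lifetime = N*P = 13231.0610 * 5565.2616 = 7.3634315e+07 s = 852.2490 days
years = 852.2490 / 365.25 = 2.3333 years

2.3333 years


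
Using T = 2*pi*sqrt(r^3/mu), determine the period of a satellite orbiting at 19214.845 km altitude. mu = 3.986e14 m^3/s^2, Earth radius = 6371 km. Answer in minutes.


r = 25585.8450 km = 2.5585845e+07 m
T = 2*pi*sqrt(r^3/mu) = 2*pi*sqrt(1.6749402e+22 / 3.986e14)
T = 40729.6678 s = 678.8278 min

678.8278 minutes


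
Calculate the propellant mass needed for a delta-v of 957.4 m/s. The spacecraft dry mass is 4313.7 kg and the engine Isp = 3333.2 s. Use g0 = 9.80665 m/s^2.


ve = Isp * g0 = 3333.2 * 9.80665 = 32687.525780 m/s
mass ratio = exp(dv/ve) = exp(957.4/32687.525780) = 1.02972262
m_prop = m_dry * (mr - 1) = 4313.7 * (1.02972262 - 1)
m_prop = 128.2144 kg

128.2144 kg


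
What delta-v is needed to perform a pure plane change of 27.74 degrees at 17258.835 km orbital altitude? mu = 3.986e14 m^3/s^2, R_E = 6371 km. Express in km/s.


r = 23629.8350 km = 2.3629835e+07 m
V = sqrt(mu/r) = 4107.1286 m/s
di = 27.74 deg = 0.4841543 rad
dV = 2*V*sin(di/2) = 2*4107.1286*sin(0.2420772)
dV = 1969.1196 m/s = 1.9691 km/s

1.9691 km/s
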